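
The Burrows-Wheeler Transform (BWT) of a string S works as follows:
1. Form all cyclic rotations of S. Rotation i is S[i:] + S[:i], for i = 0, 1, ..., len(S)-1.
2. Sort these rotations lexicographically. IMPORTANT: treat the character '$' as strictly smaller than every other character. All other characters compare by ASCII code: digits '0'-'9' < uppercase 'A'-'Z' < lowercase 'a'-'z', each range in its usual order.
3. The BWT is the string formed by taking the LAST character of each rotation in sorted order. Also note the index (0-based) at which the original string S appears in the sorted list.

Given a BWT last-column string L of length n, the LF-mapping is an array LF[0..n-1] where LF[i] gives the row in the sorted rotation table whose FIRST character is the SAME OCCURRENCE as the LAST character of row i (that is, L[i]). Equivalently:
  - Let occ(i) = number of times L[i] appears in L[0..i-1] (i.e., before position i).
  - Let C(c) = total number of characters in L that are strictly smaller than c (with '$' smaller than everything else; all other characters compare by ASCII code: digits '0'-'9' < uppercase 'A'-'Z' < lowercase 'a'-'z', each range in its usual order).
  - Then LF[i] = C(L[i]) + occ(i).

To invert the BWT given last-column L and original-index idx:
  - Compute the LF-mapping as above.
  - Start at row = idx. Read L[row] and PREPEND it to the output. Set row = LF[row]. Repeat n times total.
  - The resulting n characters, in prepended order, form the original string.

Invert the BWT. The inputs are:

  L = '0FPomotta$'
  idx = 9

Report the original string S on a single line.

LF mapping: 1 2 3 6 5 7 8 9 4 0
Walk LF starting at row 9, prepending L[row]:
  step 1: row=9, L[9]='$', prepend. Next row=LF[9]=0
  step 2: row=0, L[0]='0', prepend. Next row=LF[0]=1
  step 3: row=1, L[1]='F', prepend. Next row=LF[1]=2
  step 4: row=2, L[2]='P', prepend. Next row=LF[2]=3
  step 5: row=3, L[3]='o', prepend. Next row=LF[3]=6
  step 6: row=6, L[6]='t', prepend. Next row=LF[6]=8
  step 7: row=8, L[8]='a', prepend. Next row=LF[8]=4
  step 8: row=4, L[4]='m', prepend. Next row=LF[4]=5
  step 9: row=5, L[5]='o', prepend. Next row=LF[5]=7
  step 10: row=7, L[7]='t', prepend. Next row=LF[7]=9
Reversed output: tomatoPF0$

Answer: tomatoPF0$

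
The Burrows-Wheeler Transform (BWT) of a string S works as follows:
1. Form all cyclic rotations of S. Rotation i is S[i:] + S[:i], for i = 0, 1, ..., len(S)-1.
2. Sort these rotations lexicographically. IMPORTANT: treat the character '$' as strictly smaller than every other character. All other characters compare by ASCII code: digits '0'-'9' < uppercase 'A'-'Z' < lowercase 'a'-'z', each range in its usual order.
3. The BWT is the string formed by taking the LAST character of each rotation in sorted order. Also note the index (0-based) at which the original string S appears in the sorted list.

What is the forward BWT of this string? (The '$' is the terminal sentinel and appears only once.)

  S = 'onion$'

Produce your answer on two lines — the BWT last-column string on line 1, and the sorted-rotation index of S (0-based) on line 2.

All 6 rotations (rotation i = S[i:]+S[:i]):
  rot[0] = onion$
  rot[1] = nion$o
  rot[2] = ion$on
  rot[3] = on$oni
  rot[4] = n$onio
  rot[5] = $onion
Sorted (with $ < everything):
  sorted[0] = $onion  (last char: 'n')
  sorted[1] = ion$on  (last char: 'n')
  sorted[2] = n$onio  (last char: 'o')
  sorted[3] = nion$o  (last char: 'o')
  sorted[4] = on$oni  (last char: 'i')
  sorted[5] = onion$  (last char: '$')
Last column: nnooi$
Original string S is at sorted index 5

Answer: nnooi$
5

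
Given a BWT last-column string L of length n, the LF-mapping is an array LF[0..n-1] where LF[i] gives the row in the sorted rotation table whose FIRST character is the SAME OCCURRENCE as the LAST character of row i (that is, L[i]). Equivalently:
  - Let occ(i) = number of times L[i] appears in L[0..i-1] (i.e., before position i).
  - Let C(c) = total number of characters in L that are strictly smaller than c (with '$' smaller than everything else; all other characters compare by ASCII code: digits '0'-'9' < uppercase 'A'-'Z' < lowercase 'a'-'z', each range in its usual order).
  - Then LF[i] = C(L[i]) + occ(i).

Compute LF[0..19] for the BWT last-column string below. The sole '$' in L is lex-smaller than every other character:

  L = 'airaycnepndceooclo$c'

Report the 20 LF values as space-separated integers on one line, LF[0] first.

Char counts: '$':1, 'a':2, 'c':4, 'd':1, 'e':2, 'i':1, 'l':1, 'n':2, 'o':3, 'p':1, 'r':1, 'y':1
C (first-col start): C('$')=0, C('a')=1, C('c')=3, C('d')=7, C('e')=8, C('i')=10, C('l')=11, C('n')=12, C('o')=14, C('p')=17, C('r')=18, C('y')=19
L[0]='a': occ=0, LF[0]=C('a')+0=1+0=1
L[1]='i': occ=0, LF[1]=C('i')+0=10+0=10
L[2]='r': occ=0, LF[2]=C('r')+0=18+0=18
L[3]='a': occ=1, LF[3]=C('a')+1=1+1=2
L[4]='y': occ=0, LF[4]=C('y')+0=19+0=19
L[5]='c': occ=0, LF[5]=C('c')+0=3+0=3
L[6]='n': occ=0, LF[6]=C('n')+0=12+0=12
L[7]='e': occ=0, LF[7]=C('e')+0=8+0=8
L[8]='p': occ=0, LF[8]=C('p')+0=17+0=17
L[9]='n': occ=1, LF[9]=C('n')+1=12+1=13
L[10]='d': occ=0, LF[10]=C('d')+0=7+0=7
L[11]='c': occ=1, LF[11]=C('c')+1=3+1=4
L[12]='e': occ=1, LF[12]=C('e')+1=8+1=9
L[13]='o': occ=0, LF[13]=C('o')+0=14+0=14
L[14]='o': occ=1, LF[14]=C('o')+1=14+1=15
L[15]='c': occ=2, LF[15]=C('c')+2=3+2=5
L[16]='l': occ=0, LF[16]=C('l')+0=11+0=11
L[17]='o': occ=2, LF[17]=C('o')+2=14+2=16
L[18]='$': occ=0, LF[18]=C('$')+0=0+0=0
L[19]='c': occ=3, LF[19]=C('c')+3=3+3=6

Answer: 1 10 18 2 19 3 12 8 17 13 7 4 9 14 15 5 11 16 0 6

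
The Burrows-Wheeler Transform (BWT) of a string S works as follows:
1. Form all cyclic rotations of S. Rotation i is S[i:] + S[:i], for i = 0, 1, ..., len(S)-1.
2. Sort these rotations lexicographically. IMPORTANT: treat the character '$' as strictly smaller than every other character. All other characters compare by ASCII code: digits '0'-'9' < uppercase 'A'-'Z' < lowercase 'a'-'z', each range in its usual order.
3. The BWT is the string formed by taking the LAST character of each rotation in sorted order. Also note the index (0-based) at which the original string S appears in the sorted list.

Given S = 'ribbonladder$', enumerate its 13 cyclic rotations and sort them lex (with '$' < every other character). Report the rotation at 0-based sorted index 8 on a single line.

All 13 rotations (rotation i = S[i:]+S[:i]):
  rot[0] = ribbonladder$
  rot[1] = ibbonladder$r
  rot[2] = bbonladder$ri
  rot[3] = bonladder$rib
  rot[4] = onladder$ribb
  rot[5] = nladder$ribbo
  rot[6] = ladder$ribbon
  rot[7] = adder$ribbonl
  rot[8] = dder$ribbonla
  rot[9] = der$ribbonlad
  rot[10] = er$ribbonladd
  rot[11] = r$ribbonladde
  rot[12] = $ribbonladder
Sorted (with $ < everything):
  sorted[0] = $ribbonladder
  sorted[1] = adder$ribbonl
  sorted[2] = bbonladder$ri
  sorted[3] = bonladder$rib
  sorted[4] = dder$ribbonla
  sorted[5] = der$ribbonlad
  sorted[6] = er$ribbonladd
  sorted[7] = ibbonladder$r
  sorted[8] = ladder$ribbon
  sorted[9] = nladder$ribbo
  sorted[10] = onladder$ribb
  sorted[11] = r$ribbonladde
  sorted[12] = ribbonladder$
sorted[8] = ladder$ribbon

Answer: ladder$ribbon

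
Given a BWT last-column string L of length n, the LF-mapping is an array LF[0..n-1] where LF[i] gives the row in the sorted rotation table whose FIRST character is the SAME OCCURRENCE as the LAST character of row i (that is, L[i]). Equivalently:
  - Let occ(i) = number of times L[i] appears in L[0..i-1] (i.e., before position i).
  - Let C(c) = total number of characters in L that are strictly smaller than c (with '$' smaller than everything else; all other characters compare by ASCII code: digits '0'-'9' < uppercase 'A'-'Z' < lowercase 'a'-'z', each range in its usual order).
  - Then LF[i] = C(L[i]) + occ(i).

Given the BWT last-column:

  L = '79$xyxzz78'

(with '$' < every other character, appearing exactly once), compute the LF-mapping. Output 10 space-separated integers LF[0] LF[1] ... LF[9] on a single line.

Char counts: '$':1, '7':2, '8':1, '9':1, 'x':2, 'y':1, 'z':2
C (first-col start): C('$')=0, C('7')=1, C('8')=3, C('9')=4, C('x')=5, C('y')=7, C('z')=8
L[0]='7': occ=0, LF[0]=C('7')+0=1+0=1
L[1]='9': occ=0, LF[1]=C('9')+0=4+0=4
L[2]='$': occ=0, LF[2]=C('$')+0=0+0=0
L[3]='x': occ=0, LF[3]=C('x')+0=5+0=5
L[4]='y': occ=0, LF[4]=C('y')+0=7+0=7
L[5]='x': occ=1, LF[5]=C('x')+1=5+1=6
L[6]='z': occ=0, LF[6]=C('z')+0=8+0=8
L[7]='z': occ=1, LF[7]=C('z')+1=8+1=9
L[8]='7': occ=1, LF[8]=C('7')+1=1+1=2
L[9]='8': occ=0, LF[9]=C('8')+0=3+0=3

Answer: 1 4 0 5 7 6 8 9 2 3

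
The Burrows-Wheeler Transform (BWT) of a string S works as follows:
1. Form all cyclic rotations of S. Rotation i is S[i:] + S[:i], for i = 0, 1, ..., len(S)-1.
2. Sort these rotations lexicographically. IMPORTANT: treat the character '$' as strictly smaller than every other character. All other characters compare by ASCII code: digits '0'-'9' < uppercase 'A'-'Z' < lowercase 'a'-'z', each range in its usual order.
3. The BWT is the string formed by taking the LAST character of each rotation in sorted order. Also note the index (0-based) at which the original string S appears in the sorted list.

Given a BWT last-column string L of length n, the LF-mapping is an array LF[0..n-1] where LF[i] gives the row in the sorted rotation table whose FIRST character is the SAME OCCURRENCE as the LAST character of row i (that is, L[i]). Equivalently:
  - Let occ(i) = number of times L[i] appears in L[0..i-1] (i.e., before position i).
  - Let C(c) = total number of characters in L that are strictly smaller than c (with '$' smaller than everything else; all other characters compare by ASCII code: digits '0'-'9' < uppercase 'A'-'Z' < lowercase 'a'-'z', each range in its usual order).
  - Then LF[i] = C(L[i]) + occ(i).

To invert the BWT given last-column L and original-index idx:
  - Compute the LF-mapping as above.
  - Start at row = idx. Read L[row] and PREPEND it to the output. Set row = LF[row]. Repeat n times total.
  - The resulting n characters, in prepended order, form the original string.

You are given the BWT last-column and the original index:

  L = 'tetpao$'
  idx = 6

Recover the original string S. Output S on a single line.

LF mapping: 5 2 6 4 1 3 0
Walk LF starting at row 6, prepending L[row]:
  step 1: row=6, L[6]='$', prepend. Next row=LF[6]=0
  step 2: row=0, L[0]='t', prepend. Next row=LF[0]=5
  step 3: row=5, L[5]='o', prepend. Next row=LF[5]=3
  step 4: row=3, L[3]='p', prepend. Next row=LF[3]=4
  step 5: row=4, L[4]='a', prepend. Next row=LF[4]=1
  step 6: row=1, L[1]='e', prepend. Next row=LF[1]=2
  step 7: row=2, L[2]='t', prepend. Next row=LF[2]=6
Reversed output: teapot$

Answer: teapot$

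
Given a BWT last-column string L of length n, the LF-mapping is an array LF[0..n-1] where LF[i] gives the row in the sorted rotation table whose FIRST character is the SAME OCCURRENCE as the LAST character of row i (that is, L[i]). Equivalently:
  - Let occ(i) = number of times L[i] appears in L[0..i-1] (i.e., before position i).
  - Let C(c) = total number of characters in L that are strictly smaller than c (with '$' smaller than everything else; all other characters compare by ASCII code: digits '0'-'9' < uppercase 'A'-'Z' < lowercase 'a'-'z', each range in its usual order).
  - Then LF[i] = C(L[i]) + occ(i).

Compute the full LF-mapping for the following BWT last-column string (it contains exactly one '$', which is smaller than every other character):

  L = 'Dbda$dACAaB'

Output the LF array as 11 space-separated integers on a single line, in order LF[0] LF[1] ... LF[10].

Char counts: '$':1, 'A':2, 'B':1, 'C':1, 'D':1, 'a':2, 'b':1, 'd':2
C (first-col start): C('$')=0, C('A')=1, C('B')=3, C('C')=4, C('D')=5, C('a')=6, C('b')=8, C('d')=9
L[0]='D': occ=0, LF[0]=C('D')+0=5+0=5
L[1]='b': occ=0, LF[1]=C('b')+0=8+0=8
L[2]='d': occ=0, LF[2]=C('d')+0=9+0=9
L[3]='a': occ=0, LF[3]=C('a')+0=6+0=6
L[4]='$': occ=0, LF[4]=C('$')+0=0+0=0
L[5]='d': occ=1, LF[5]=C('d')+1=9+1=10
L[6]='A': occ=0, LF[6]=C('A')+0=1+0=1
L[7]='C': occ=0, LF[7]=C('C')+0=4+0=4
L[8]='A': occ=1, LF[8]=C('A')+1=1+1=2
L[9]='a': occ=1, LF[9]=C('a')+1=6+1=7
L[10]='B': occ=0, LF[10]=C('B')+0=3+0=3

Answer: 5 8 9 6 0 10 1 4 2 7 3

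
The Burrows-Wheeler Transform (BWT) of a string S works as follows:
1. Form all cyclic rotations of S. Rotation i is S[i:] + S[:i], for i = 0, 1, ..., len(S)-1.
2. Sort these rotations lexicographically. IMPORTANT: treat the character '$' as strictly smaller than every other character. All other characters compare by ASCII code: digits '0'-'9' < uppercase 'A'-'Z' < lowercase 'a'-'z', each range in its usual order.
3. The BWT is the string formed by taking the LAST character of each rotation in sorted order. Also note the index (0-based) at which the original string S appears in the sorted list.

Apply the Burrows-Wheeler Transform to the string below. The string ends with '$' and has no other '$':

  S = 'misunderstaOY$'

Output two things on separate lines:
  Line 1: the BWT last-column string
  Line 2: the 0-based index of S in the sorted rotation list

Answer: YaOtndm$ueriss
7

Derivation:
All 14 rotations (rotation i = S[i:]+S[:i]):
  rot[0] = misunderstaOY$
  rot[1] = isunderstaOY$m
  rot[2] = sunderstaOY$mi
  rot[3] = understaOY$mis
  rot[4] = nderstaOY$misu
  rot[5] = derstaOY$misun
  rot[6] = erstaOY$misund
  rot[7] = rstaOY$misunde
  rot[8] = staOY$misunder
  rot[9] = taOY$misunders
  rot[10] = aOY$misunderst
  rot[11] = OY$misundersta
  rot[12] = Y$misunderstaO
  rot[13] = $misunderstaOY
Sorted (with $ < everything):
  sorted[0] = $misunderstaOY  (last char: 'Y')
  sorted[1] = OY$misundersta  (last char: 'a')
  sorted[2] = Y$misunderstaO  (last char: 'O')
  sorted[3] = aOY$misunderst  (last char: 't')
  sorted[4] = derstaOY$misun  (last char: 'n')
  sorted[5] = erstaOY$misund  (last char: 'd')
  sorted[6] = isunderstaOY$m  (last char: 'm')
  sorted[7] = misunderstaOY$  (last char: '$')
  sorted[8] = nderstaOY$misu  (last char: 'u')
  sorted[9] = rstaOY$misunde  (last char: 'e')
  sorted[10] = staOY$misunder  (last char: 'r')
  sorted[11] = sunderstaOY$mi  (last char: 'i')
  sorted[12] = taOY$misunders  (last char: 's')
  sorted[13] = understaOY$mis  (last char: 's')
Last column: YaOtndm$ueriss
Original string S is at sorted index 7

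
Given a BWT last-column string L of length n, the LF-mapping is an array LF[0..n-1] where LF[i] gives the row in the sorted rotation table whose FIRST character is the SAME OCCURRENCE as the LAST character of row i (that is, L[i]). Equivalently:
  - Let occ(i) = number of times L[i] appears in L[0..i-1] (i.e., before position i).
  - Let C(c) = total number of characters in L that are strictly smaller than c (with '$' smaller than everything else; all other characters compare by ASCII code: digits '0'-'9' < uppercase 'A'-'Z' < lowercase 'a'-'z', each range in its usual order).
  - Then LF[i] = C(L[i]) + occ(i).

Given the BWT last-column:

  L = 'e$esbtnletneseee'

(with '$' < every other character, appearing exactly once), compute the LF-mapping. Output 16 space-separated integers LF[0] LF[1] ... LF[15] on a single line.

Answer: 2 0 3 12 1 14 10 9 4 15 11 5 13 6 7 8

Derivation:
Char counts: '$':1, 'b':1, 'e':7, 'l':1, 'n':2, 's':2, 't':2
C (first-col start): C('$')=0, C('b')=1, C('e')=2, C('l')=9, C('n')=10, C('s')=12, C('t')=14
L[0]='e': occ=0, LF[0]=C('e')+0=2+0=2
L[1]='$': occ=0, LF[1]=C('$')+0=0+0=0
L[2]='e': occ=1, LF[2]=C('e')+1=2+1=3
L[3]='s': occ=0, LF[3]=C('s')+0=12+0=12
L[4]='b': occ=0, LF[4]=C('b')+0=1+0=1
L[5]='t': occ=0, LF[5]=C('t')+0=14+0=14
L[6]='n': occ=0, LF[6]=C('n')+0=10+0=10
L[7]='l': occ=0, LF[7]=C('l')+0=9+0=9
L[8]='e': occ=2, LF[8]=C('e')+2=2+2=4
L[9]='t': occ=1, LF[9]=C('t')+1=14+1=15
L[10]='n': occ=1, LF[10]=C('n')+1=10+1=11
L[11]='e': occ=3, LF[11]=C('e')+3=2+3=5
L[12]='s': occ=1, LF[12]=C('s')+1=12+1=13
L[13]='e': occ=4, LF[13]=C('e')+4=2+4=6
L[14]='e': occ=5, LF[14]=C('e')+5=2+5=7
L[15]='e': occ=6, LF[15]=C('e')+6=2+6=8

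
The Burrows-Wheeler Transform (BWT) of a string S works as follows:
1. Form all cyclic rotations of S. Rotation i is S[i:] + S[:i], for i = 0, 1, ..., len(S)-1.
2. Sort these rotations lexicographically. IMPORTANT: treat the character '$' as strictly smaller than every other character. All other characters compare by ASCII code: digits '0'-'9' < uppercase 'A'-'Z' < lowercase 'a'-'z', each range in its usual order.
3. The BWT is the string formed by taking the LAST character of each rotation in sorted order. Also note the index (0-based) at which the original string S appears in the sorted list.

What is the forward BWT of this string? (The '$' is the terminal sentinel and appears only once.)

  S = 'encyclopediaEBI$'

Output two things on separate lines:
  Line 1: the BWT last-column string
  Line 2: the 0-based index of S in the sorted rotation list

All 16 rotations (rotation i = S[i:]+S[:i]):
  rot[0] = encyclopediaEBI$
  rot[1] = ncyclopediaEBI$e
  rot[2] = cyclopediaEBI$en
  rot[3] = yclopediaEBI$enc
  rot[4] = clopediaEBI$ency
  rot[5] = lopediaEBI$encyc
  rot[6] = opediaEBI$encycl
  rot[7] = pediaEBI$encyclo
  rot[8] = ediaEBI$encyclop
  rot[9] = diaEBI$encyclope
  rot[10] = iaEBI$encycloped
  rot[11] = aEBI$encyclopedi
  rot[12] = EBI$encyclopedia
  rot[13] = BI$encyclopediaE
  rot[14] = I$encyclopediaEB
  rot[15] = $encyclopediaEBI
Sorted (with $ < everything):
  sorted[0] = $encyclopediaEBI  (last char: 'I')
  sorted[1] = BI$encyclopediaE  (last char: 'E')
  sorted[2] = EBI$encyclopedia  (last char: 'a')
  sorted[3] = I$encyclopediaEB  (last char: 'B')
  sorted[4] = aEBI$encyclopedi  (last char: 'i')
  sorted[5] = clopediaEBI$ency  (last char: 'y')
  sorted[6] = cyclopediaEBI$en  (last char: 'n')
  sorted[7] = diaEBI$encyclope  (last char: 'e')
  sorted[8] = ediaEBI$encyclop  (last char: 'p')
  sorted[9] = encyclopediaEBI$  (last char: '$')
  sorted[10] = iaEBI$encycloped  (last char: 'd')
  sorted[11] = lopediaEBI$encyc  (last char: 'c')
  sorted[12] = ncyclopediaEBI$e  (last char: 'e')
  sorted[13] = opediaEBI$encycl  (last char: 'l')
  sorted[14] = pediaEBI$encyclo  (last char: 'o')
  sorted[15] = yclopediaEBI$enc  (last char: 'c')
Last column: IEaBiynep$dceloc
Original string S is at sorted index 9

Answer: IEaBiynep$dceloc
9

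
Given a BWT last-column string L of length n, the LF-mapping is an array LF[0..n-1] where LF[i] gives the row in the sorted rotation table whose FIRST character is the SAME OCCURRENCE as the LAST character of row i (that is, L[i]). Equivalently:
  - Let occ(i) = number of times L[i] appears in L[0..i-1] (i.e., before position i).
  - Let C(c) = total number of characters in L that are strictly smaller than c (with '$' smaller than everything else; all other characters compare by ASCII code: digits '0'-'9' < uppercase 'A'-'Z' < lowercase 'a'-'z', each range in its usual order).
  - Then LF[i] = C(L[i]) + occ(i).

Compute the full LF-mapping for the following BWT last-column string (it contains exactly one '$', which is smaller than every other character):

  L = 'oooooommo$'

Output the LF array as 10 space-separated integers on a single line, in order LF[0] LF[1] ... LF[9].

Answer: 3 4 5 6 7 8 1 2 9 0

Derivation:
Char counts: '$':1, 'm':2, 'o':7
C (first-col start): C('$')=0, C('m')=1, C('o')=3
L[0]='o': occ=0, LF[0]=C('o')+0=3+0=3
L[1]='o': occ=1, LF[1]=C('o')+1=3+1=4
L[2]='o': occ=2, LF[2]=C('o')+2=3+2=5
L[3]='o': occ=3, LF[3]=C('o')+3=3+3=6
L[4]='o': occ=4, LF[4]=C('o')+4=3+4=7
L[5]='o': occ=5, LF[5]=C('o')+5=3+5=8
L[6]='m': occ=0, LF[6]=C('m')+0=1+0=1
L[7]='m': occ=1, LF[7]=C('m')+1=1+1=2
L[8]='o': occ=6, LF[8]=C('o')+6=3+6=9
L[9]='$': occ=0, LF[9]=C('$')+0=0+0=0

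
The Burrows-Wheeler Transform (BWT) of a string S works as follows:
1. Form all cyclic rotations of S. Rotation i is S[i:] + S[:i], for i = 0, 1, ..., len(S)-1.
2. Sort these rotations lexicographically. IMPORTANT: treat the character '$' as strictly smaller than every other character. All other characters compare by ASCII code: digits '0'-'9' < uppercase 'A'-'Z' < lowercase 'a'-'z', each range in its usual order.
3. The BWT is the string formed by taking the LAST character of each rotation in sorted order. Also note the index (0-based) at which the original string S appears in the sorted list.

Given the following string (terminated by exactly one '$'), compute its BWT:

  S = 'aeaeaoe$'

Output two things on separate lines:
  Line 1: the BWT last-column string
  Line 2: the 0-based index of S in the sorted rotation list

Answer: e$eeoaaa
1

Derivation:
All 8 rotations (rotation i = S[i:]+S[:i]):
  rot[0] = aeaeaoe$
  rot[1] = eaeaoe$a
  rot[2] = aeaoe$ae
  rot[3] = eaoe$aea
  rot[4] = aoe$aeae
  rot[5] = oe$aeaea
  rot[6] = e$aeaeao
  rot[7] = $aeaeaoe
Sorted (with $ < everything):
  sorted[0] = $aeaeaoe  (last char: 'e')
  sorted[1] = aeaeaoe$  (last char: '$')
  sorted[2] = aeaoe$ae  (last char: 'e')
  sorted[3] = aoe$aeae  (last char: 'e')
  sorted[4] = e$aeaeao  (last char: 'o')
  sorted[5] = eaeaoe$a  (last char: 'a')
  sorted[6] = eaoe$aea  (last char: 'a')
  sorted[7] = oe$aeaea  (last char: 'a')
Last column: e$eeoaaa
Original string S is at sorted index 1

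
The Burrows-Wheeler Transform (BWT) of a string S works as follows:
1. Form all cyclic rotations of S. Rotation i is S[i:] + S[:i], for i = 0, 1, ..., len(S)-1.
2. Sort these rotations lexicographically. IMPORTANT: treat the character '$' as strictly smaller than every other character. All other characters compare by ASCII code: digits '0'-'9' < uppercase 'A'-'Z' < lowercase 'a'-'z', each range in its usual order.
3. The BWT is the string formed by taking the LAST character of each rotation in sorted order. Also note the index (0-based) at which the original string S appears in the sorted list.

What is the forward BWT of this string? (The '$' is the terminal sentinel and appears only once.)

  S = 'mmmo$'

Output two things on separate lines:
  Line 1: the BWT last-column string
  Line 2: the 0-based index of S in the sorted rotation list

Answer: o$mmm
1

Derivation:
All 5 rotations (rotation i = S[i:]+S[:i]):
  rot[0] = mmmo$
  rot[1] = mmo$m
  rot[2] = mo$mm
  rot[3] = o$mmm
  rot[4] = $mmmo
Sorted (with $ < everything):
  sorted[0] = $mmmo  (last char: 'o')
  sorted[1] = mmmo$  (last char: '$')
  sorted[2] = mmo$m  (last char: 'm')
  sorted[3] = mo$mm  (last char: 'm')
  sorted[4] = o$mmm  (last char: 'm')
Last column: o$mmm
Original string S is at sorted index 1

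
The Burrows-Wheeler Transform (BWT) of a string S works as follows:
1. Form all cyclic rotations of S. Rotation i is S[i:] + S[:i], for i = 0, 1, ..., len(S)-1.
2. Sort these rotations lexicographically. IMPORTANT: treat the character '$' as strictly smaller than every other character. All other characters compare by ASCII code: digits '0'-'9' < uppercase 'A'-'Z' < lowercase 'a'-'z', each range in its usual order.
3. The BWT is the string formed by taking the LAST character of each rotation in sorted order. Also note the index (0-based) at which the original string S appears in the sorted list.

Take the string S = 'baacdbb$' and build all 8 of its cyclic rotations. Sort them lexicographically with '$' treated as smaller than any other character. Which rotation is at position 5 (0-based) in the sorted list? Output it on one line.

All 8 rotations (rotation i = S[i:]+S[:i]):
  rot[0] = baacdbb$
  rot[1] = aacdbb$b
  rot[2] = acdbb$ba
  rot[3] = cdbb$baa
  rot[4] = dbb$baac
  rot[5] = bb$baacd
  rot[6] = b$baacdb
  rot[7] = $baacdbb
Sorted (with $ < everything):
  sorted[0] = $baacdbb
  sorted[1] = aacdbb$b
  sorted[2] = acdbb$ba
  sorted[3] = b$baacdb
  sorted[4] = baacdbb$
  sorted[5] = bb$baacd
  sorted[6] = cdbb$baa
  sorted[7] = dbb$baac
sorted[5] = bb$baacd

Answer: bb$baacd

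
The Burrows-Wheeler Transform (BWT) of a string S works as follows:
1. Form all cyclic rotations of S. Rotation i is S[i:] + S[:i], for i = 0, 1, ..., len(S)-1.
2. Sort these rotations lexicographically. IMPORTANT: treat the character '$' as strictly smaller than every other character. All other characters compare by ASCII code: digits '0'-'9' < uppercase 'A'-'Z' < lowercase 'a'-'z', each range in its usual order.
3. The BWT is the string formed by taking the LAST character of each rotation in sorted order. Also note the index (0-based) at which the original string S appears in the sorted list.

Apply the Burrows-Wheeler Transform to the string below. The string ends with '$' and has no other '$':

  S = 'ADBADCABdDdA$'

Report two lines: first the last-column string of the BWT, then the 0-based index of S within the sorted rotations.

Answer: AdC$BDADAAdDB
3

Derivation:
All 13 rotations (rotation i = S[i:]+S[:i]):
  rot[0] = ADBADCABdDdA$
  rot[1] = DBADCABdDdA$A
  rot[2] = BADCABdDdA$AD
  rot[3] = ADCABdDdA$ADB
  rot[4] = DCABdDdA$ADBA
  rot[5] = CABdDdA$ADBAD
  rot[6] = ABdDdA$ADBADC
  rot[7] = BdDdA$ADBADCA
  rot[8] = dDdA$ADBADCAB
  rot[9] = DdA$ADBADCABd
  rot[10] = dA$ADBADCABdD
  rot[11] = A$ADBADCABdDd
  rot[12] = $ADBADCABdDdA
Sorted (with $ < everything):
  sorted[0] = $ADBADCABdDdA  (last char: 'A')
  sorted[1] = A$ADBADCABdDd  (last char: 'd')
  sorted[2] = ABdDdA$ADBADC  (last char: 'C')
  sorted[3] = ADBADCABdDdA$  (last char: '$')
  sorted[4] = ADCABdDdA$ADB  (last char: 'B')
  sorted[5] = BADCABdDdA$AD  (last char: 'D')
  sorted[6] = BdDdA$ADBADCA  (last char: 'A')
  sorted[7] = CABdDdA$ADBAD  (last char: 'D')
  sorted[8] = DBADCABdDdA$A  (last char: 'A')
  sorted[9] = DCABdDdA$ADBA  (last char: 'A')
  sorted[10] = DdA$ADBADCABd  (last char: 'd')
  sorted[11] = dA$ADBADCABdD  (last char: 'D')
  sorted[12] = dDdA$ADBADCAB  (last char: 'B')
Last column: AdC$BDADAAdDB
Original string S is at sorted index 3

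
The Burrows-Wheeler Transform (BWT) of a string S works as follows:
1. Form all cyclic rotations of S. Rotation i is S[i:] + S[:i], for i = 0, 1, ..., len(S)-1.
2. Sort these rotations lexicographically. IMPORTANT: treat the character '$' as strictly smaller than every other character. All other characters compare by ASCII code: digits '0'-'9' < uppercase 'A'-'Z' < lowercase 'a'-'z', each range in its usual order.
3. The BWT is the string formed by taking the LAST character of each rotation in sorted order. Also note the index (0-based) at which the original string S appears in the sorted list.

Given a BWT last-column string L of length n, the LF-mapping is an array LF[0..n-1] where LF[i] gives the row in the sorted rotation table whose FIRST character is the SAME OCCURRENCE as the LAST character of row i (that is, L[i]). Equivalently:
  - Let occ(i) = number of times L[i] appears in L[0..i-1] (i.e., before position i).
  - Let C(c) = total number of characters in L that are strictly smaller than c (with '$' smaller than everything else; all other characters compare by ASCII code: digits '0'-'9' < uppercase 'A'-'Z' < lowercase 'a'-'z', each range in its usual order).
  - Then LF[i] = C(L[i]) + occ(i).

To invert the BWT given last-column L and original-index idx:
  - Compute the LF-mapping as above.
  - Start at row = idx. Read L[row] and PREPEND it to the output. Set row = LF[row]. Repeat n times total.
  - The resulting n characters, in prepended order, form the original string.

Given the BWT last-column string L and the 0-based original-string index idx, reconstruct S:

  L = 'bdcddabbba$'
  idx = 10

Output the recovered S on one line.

Answer: dbbdabcadb$

Derivation:
LF mapping: 3 8 7 9 10 1 4 5 6 2 0
Walk LF starting at row 10, prepending L[row]:
  step 1: row=10, L[10]='$', prepend. Next row=LF[10]=0
  step 2: row=0, L[0]='b', prepend. Next row=LF[0]=3
  step 3: row=3, L[3]='d', prepend. Next row=LF[3]=9
  step 4: row=9, L[9]='a', prepend. Next row=LF[9]=2
  step 5: row=2, L[2]='c', prepend. Next row=LF[2]=7
  step 6: row=7, L[7]='b', prepend. Next row=LF[7]=5
  step 7: row=5, L[5]='a', prepend. Next row=LF[5]=1
  step 8: row=1, L[1]='d', prepend. Next row=LF[1]=8
  step 9: row=8, L[8]='b', prepend. Next row=LF[8]=6
  step 10: row=6, L[6]='b', prepend. Next row=LF[6]=4
  step 11: row=4, L[4]='d', prepend. Next row=LF[4]=10
Reversed output: dbbdabcadb$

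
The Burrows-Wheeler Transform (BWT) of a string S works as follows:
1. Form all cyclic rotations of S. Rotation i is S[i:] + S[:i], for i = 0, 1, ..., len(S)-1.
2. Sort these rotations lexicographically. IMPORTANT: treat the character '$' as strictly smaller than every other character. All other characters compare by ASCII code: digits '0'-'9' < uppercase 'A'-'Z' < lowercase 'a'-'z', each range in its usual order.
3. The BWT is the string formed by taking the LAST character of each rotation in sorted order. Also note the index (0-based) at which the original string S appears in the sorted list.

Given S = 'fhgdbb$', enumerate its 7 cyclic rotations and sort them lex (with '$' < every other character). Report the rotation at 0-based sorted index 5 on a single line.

Answer: gdbb$fh

Derivation:
All 7 rotations (rotation i = S[i:]+S[:i]):
  rot[0] = fhgdbb$
  rot[1] = hgdbb$f
  rot[2] = gdbb$fh
  rot[3] = dbb$fhg
  rot[4] = bb$fhgd
  rot[5] = b$fhgdb
  rot[6] = $fhgdbb
Sorted (with $ < everything):
  sorted[0] = $fhgdbb
  sorted[1] = b$fhgdb
  sorted[2] = bb$fhgd
  sorted[3] = dbb$fhg
  sorted[4] = fhgdbb$
  sorted[5] = gdbb$fh
  sorted[6] = hgdbb$f
sorted[5] = gdbb$fh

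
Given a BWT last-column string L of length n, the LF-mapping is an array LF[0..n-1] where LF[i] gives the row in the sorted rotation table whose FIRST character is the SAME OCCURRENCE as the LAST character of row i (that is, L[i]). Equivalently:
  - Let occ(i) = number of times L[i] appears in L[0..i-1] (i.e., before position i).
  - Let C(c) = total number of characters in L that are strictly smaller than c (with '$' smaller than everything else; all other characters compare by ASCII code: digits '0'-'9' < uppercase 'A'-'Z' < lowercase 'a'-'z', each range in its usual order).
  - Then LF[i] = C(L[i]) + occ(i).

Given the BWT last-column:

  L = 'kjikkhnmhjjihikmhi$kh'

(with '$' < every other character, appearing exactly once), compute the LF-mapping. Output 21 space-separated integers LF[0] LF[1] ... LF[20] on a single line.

Answer: 13 10 6 14 15 1 20 18 2 11 12 7 3 8 16 19 4 9 0 17 5

Derivation:
Char counts: '$':1, 'h':5, 'i':4, 'j':3, 'k':5, 'm':2, 'n':1
C (first-col start): C('$')=0, C('h')=1, C('i')=6, C('j')=10, C('k')=13, C('m')=18, C('n')=20
L[0]='k': occ=0, LF[0]=C('k')+0=13+0=13
L[1]='j': occ=0, LF[1]=C('j')+0=10+0=10
L[2]='i': occ=0, LF[2]=C('i')+0=6+0=6
L[3]='k': occ=1, LF[3]=C('k')+1=13+1=14
L[4]='k': occ=2, LF[4]=C('k')+2=13+2=15
L[5]='h': occ=0, LF[5]=C('h')+0=1+0=1
L[6]='n': occ=0, LF[6]=C('n')+0=20+0=20
L[7]='m': occ=0, LF[7]=C('m')+0=18+0=18
L[8]='h': occ=1, LF[8]=C('h')+1=1+1=2
L[9]='j': occ=1, LF[9]=C('j')+1=10+1=11
L[10]='j': occ=2, LF[10]=C('j')+2=10+2=12
L[11]='i': occ=1, LF[11]=C('i')+1=6+1=7
L[12]='h': occ=2, LF[12]=C('h')+2=1+2=3
L[13]='i': occ=2, LF[13]=C('i')+2=6+2=8
L[14]='k': occ=3, LF[14]=C('k')+3=13+3=16
L[15]='m': occ=1, LF[15]=C('m')+1=18+1=19
L[16]='h': occ=3, LF[16]=C('h')+3=1+3=4
L[17]='i': occ=3, LF[17]=C('i')+3=6+3=9
L[18]='$': occ=0, LF[18]=C('$')+0=0+0=0
L[19]='k': occ=4, LF[19]=C('k')+4=13+4=17
L[20]='h': occ=4, LF[20]=C('h')+4=1+4=5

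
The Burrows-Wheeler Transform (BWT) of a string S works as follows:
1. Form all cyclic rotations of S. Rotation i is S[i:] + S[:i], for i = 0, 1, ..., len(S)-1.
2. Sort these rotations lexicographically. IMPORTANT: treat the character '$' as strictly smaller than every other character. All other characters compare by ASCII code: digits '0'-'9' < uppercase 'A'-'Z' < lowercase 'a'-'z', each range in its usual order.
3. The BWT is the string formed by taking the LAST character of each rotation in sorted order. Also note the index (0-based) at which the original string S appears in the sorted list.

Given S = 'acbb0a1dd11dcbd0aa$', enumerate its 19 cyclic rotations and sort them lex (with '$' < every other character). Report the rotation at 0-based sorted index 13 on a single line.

All 19 rotations (rotation i = S[i:]+S[:i]):
  rot[0] = acbb0a1dd11dcbd0aa$
  rot[1] = cbb0a1dd11dcbd0aa$a
  rot[2] = bb0a1dd11dcbd0aa$ac
  rot[3] = b0a1dd11dcbd0aa$acb
  rot[4] = 0a1dd11dcbd0aa$acbb
  rot[5] = a1dd11dcbd0aa$acbb0
  rot[6] = 1dd11dcbd0aa$acbb0a
  rot[7] = dd11dcbd0aa$acbb0a1
  rot[8] = d11dcbd0aa$acbb0a1d
  rot[9] = 11dcbd0aa$acbb0a1dd
  rot[10] = 1dcbd0aa$acbb0a1dd1
  rot[11] = dcbd0aa$acbb0a1dd11
  rot[12] = cbd0aa$acbb0a1dd11d
  rot[13] = bd0aa$acbb0a1dd11dc
  rot[14] = d0aa$acbb0a1dd11dcb
  rot[15] = 0aa$acbb0a1dd11dcbd
  rot[16] = aa$acbb0a1dd11dcbd0
  rot[17] = a$acbb0a1dd11dcbd0a
  rot[18] = $acbb0a1dd11dcbd0aa
Sorted (with $ < everything):
  sorted[0] = $acbb0a1dd11dcbd0aa
  sorted[1] = 0a1dd11dcbd0aa$acbb
  sorted[2] = 0aa$acbb0a1dd11dcbd
  sorted[3] = 11dcbd0aa$acbb0a1dd
  sorted[4] = 1dcbd0aa$acbb0a1dd1
  sorted[5] = 1dd11dcbd0aa$acbb0a
  sorted[6] = a$acbb0a1dd11dcbd0a
  sorted[7] = a1dd11dcbd0aa$acbb0
  sorted[8] = aa$acbb0a1dd11dcbd0
  sorted[9] = acbb0a1dd11dcbd0aa$
  sorted[10] = b0a1dd11dcbd0aa$acb
  sorted[11] = bb0a1dd11dcbd0aa$ac
  sorted[12] = bd0aa$acbb0a1dd11dc
  sorted[13] = cbb0a1dd11dcbd0aa$a
  sorted[14] = cbd0aa$acbb0a1dd11d
  sorted[15] = d0aa$acbb0a1dd11dcb
  sorted[16] = d11dcbd0aa$acbb0a1d
  sorted[17] = dcbd0aa$acbb0a1dd11
  sorted[18] = dd11dcbd0aa$acbb0a1
sorted[13] = cbb0a1dd11dcbd0aa$a

Answer: cbb0a1dd11dcbd0aa$a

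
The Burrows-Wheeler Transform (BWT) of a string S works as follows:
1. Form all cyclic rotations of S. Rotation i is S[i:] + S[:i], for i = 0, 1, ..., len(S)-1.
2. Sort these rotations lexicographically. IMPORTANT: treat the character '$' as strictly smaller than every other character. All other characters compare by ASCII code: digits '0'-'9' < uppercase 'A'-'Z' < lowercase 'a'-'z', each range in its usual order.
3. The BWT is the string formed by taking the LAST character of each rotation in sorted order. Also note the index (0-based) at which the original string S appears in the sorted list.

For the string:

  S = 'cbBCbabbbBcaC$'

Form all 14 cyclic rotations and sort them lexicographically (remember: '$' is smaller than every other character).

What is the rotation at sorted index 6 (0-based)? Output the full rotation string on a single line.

All 14 rotations (rotation i = S[i:]+S[:i]):
  rot[0] = cbBCbabbbBcaC$
  rot[1] = bBCbabbbBcaC$c
  rot[2] = BCbabbbBcaC$cb
  rot[3] = CbabbbBcaC$cbB
  rot[4] = babbbBcaC$cbBC
  rot[5] = abbbBcaC$cbBCb
  rot[6] = bbbBcaC$cbBCba
  rot[7] = bbBcaC$cbBCbab
  rot[8] = bBcaC$cbBCbabb
  rot[9] = BcaC$cbBCbabbb
  rot[10] = caC$cbBCbabbbB
  rot[11] = aC$cbBCbabbbBc
  rot[12] = C$cbBCbabbbBca
  rot[13] = $cbBCbabbbBcaC
Sorted (with $ < everything):
  sorted[0] = $cbBCbabbbBcaC
  sorted[1] = BCbabbbBcaC$cb
  sorted[2] = BcaC$cbBCbabbb
  sorted[3] = C$cbBCbabbbBca
  sorted[4] = CbabbbBcaC$cbB
  sorted[5] = aC$cbBCbabbbBc
  sorted[6] = abbbBcaC$cbBCb
  sorted[7] = bBCbabbbBcaC$c
  sorted[8] = bBcaC$cbBCbabb
  sorted[9] = babbbBcaC$cbBC
  sorted[10] = bbBcaC$cbBCbab
  sorted[11] = bbbBcaC$cbBCba
  sorted[12] = caC$cbBCbabbbB
  sorted[13] = cbBCbabbbBcaC$
sorted[6] = abbbBcaC$cbBCb

Answer: abbbBcaC$cbBCb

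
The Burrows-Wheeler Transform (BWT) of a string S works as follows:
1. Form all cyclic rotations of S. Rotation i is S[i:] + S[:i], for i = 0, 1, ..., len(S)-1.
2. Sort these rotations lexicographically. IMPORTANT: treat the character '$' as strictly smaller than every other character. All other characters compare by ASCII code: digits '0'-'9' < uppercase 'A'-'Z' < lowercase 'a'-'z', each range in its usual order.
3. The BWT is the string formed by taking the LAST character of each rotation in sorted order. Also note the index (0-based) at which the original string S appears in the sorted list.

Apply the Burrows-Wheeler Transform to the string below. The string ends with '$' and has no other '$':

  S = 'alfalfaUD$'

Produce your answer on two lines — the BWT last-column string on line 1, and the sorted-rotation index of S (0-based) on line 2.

Answer: DUaff$llaa
5

Derivation:
All 10 rotations (rotation i = S[i:]+S[:i]):
  rot[0] = alfalfaUD$
  rot[1] = lfalfaUD$a
  rot[2] = falfaUD$al
  rot[3] = alfaUD$alf
  rot[4] = lfaUD$alfa
  rot[5] = faUD$alfal
  rot[6] = aUD$alfalf
  rot[7] = UD$alfalfa
  rot[8] = D$alfalfaU
  rot[9] = $alfalfaUD
Sorted (with $ < everything):
  sorted[0] = $alfalfaUD  (last char: 'D')
  sorted[1] = D$alfalfaU  (last char: 'U')
  sorted[2] = UD$alfalfa  (last char: 'a')
  sorted[3] = aUD$alfalf  (last char: 'f')
  sorted[4] = alfaUD$alf  (last char: 'f')
  sorted[5] = alfalfaUD$  (last char: '$')
  sorted[6] = faUD$alfal  (last char: 'l')
  sorted[7] = falfaUD$al  (last char: 'l')
  sorted[8] = lfaUD$alfa  (last char: 'a')
  sorted[9] = lfalfaUD$a  (last char: 'a')
Last column: DUaff$llaa
Original string S is at sorted index 5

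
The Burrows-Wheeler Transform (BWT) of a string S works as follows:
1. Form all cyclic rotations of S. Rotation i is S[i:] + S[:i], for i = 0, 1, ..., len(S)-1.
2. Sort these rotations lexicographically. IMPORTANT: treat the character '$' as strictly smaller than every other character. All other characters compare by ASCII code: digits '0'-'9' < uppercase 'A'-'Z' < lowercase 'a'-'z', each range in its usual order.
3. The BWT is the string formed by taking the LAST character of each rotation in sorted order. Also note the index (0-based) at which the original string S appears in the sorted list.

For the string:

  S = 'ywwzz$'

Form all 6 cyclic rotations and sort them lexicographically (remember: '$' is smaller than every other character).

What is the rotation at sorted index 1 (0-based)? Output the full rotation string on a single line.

All 6 rotations (rotation i = S[i:]+S[:i]):
  rot[0] = ywwzz$
  rot[1] = wwzz$y
  rot[2] = wzz$yw
  rot[3] = zz$yww
  rot[4] = z$ywwz
  rot[5] = $ywwzz
Sorted (with $ < everything):
  sorted[0] = $ywwzz
  sorted[1] = wwzz$y
  sorted[2] = wzz$yw
  sorted[3] = ywwzz$
  sorted[4] = z$ywwz
  sorted[5] = zz$yww
sorted[1] = wwzz$y

Answer: wwzz$y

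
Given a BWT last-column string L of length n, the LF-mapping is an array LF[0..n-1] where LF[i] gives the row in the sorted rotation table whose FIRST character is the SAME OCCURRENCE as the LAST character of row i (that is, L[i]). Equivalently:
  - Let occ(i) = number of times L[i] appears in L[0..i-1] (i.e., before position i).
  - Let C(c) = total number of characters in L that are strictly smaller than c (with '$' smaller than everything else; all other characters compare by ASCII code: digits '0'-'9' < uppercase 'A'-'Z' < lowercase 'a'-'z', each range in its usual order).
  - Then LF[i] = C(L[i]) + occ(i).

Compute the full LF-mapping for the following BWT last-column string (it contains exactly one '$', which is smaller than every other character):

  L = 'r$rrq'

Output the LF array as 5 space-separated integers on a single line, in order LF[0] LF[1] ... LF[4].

Char counts: '$':1, 'q':1, 'r':3
C (first-col start): C('$')=0, C('q')=1, C('r')=2
L[0]='r': occ=0, LF[0]=C('r')+0=2+0=2
L[1]='$': occ=0, LF[1]=C('$')+0=0+0=0
L[2]='r': occ=1, LF[2]=C('r')+1=2+1=3
L[3]='r': occ=2, LF[3]=C('r')+2=2+2=4
L[4]='q': occ=0, LF[4]=C('q')+0=1+0=1

Answer: 2 0 3 4 1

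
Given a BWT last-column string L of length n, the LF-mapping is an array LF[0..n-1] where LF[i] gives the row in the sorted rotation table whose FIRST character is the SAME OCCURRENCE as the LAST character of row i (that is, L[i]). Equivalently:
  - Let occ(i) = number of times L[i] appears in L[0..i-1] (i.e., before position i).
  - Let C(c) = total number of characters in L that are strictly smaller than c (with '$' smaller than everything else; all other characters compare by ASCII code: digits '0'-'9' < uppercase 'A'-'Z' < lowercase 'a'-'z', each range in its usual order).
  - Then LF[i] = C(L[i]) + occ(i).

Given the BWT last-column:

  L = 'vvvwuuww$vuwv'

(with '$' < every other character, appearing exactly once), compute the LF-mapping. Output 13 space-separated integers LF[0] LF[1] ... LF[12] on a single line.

Answer: 4 5 6 9 1 2 10 11 0 7 3 12 8

Derivation:
Char counts: '$':1, 'u':3, 'v':5, 'w':4
C (first-col start): C('$')=0, C('u')=1, C('v')=4, C('w')=9
L[0]='v': occ=0, LF[0]=C('v')+0=4+0=4
L[1]='v': occ=1, LF[1]=C('v')+1=4+1=5
L[2]='v': occ=2, LF[2]=C('v')+2=4+2=6
L[3]='w': occ=0, LF[3]=C('w')+0=9+0=9
L[4]='u': occ=0, LF[4]=C('u')+0=1+0=1
L[5]='u': occ=1, LF[5]=C('u')+1=1+1=2
L[6]='w': occ=1, LF[6]=C('w')+1=9+1=10
L[7]='w': occ=2, LF[7]=C('w')+2=9+2=11
L[8]='$': occ=0, LF[8]=C('$')+0=0+0=0
L[9]='v': occ=3, LF[9]=C('v')+3=4+3=7
L[10]='u': occ=2, LF[10]=C('u')+2=1+2=3
L[11]='w': occ=3, LF[11]=C('w')+3=9+3=12
L[12]='v': occ=4, LF[12]=C('v')+4=4+4=8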